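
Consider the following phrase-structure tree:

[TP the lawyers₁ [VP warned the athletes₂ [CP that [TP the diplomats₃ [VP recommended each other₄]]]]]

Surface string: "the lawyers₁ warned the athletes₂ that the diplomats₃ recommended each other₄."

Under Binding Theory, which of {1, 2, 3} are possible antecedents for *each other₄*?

*each other* is an anaphor, so Principle A applies: it must be bound in its binding domain.
Binding domain of *each other₄*: the embedded TP, whose subject is the diplomats₃.
*the lawyers₁* c-commands the anaphor but is outside its binding domain → cannot satisfy Principle A.
*the athletes₂* c-commands the anaphor but is outside its binding domain → cannot satisfy Principle A.
*the diplomats₃* c-commands the anaphor within its binding domain → licit binder.

{3}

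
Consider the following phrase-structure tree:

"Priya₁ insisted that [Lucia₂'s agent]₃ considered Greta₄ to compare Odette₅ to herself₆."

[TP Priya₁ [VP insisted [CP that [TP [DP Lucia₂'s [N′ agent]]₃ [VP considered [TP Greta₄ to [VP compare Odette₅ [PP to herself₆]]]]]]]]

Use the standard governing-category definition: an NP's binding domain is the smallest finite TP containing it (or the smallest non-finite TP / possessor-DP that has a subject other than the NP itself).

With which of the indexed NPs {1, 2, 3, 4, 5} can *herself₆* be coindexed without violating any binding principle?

*herself* is an anaphor, so Principle A applies: it must be bound in its binding domain.
Binding domain of *herself₆*: the embedded TP, whose subject is Greta₄.
*Priya₁* c-commands the anaphor but is outside its binding domain → cannot satisfy Principle A.
*Lucia₂* does not c-command the anaphor → cannot bind it.
*[Lucia₂'s agent]₃* c-commands the anaphor but is outside its binding domain → cannot satisfy Principle A.
*Greta₄* c-commands the anaphor within its binding domain → licit binder.
*Odette₅* c-commands the anaphor within its binding domain → licit binder.

{4, 5}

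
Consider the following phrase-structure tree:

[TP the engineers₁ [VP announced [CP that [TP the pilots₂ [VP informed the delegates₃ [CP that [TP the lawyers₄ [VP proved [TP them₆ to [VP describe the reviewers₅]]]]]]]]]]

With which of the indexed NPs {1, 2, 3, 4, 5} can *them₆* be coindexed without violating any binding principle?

{1, 2, 3}

*them* is a pronoun, so Principle B applies: it must be free in its binding domain.
Binding domain of *them₆*: the embedded TP, whose subject is the lawyers₄.
*the engineers₁* c-commands the pronoun but from outside its binding domain, and is not c-commanded by it → coindexation permitted.
*the pilots₂* c-commands the pronoun but from outside its binding domain, and is not c-commanded by it → coindexation permitted.
*the delegates₃* c-commands the pronoun but from outside its binding domain, and is not c-commanded by it → coindexation permitted.
*the lawyers₄* c-commands the pronoun within its binding domain → coindexation would violate Principle B.
*the reviewers₅*: the pronoun c-commands this R-expression → coindexation would violate Principle C on *the reviewers₅*.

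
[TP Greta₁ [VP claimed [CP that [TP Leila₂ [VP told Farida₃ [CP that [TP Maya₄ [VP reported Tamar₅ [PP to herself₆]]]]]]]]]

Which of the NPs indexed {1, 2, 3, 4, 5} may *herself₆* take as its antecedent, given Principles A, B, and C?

{4, 5}

*herself* is an anaphor, so Principle A applies: it must be bound in its binding domain.
Binding domain of *herself₆*: the embedded TP, whose subject is Maya₄.
*Greta₁* c-commands the anaphor but is outside its binding domain → cannot satisfy Principle A.
*Leila₂* c-commands the anaphor but is outside its binding domain → cannot satisfy Principle A.
*Farida₃* c-commands the anaphor but is outside its binding domain → cannot satisfy Principle A.
*Maya₄* c-commands the anaphor within its binding domain → licit binder.
*Tamar₅* c-commands the anaphor within its binding domain → licit binder.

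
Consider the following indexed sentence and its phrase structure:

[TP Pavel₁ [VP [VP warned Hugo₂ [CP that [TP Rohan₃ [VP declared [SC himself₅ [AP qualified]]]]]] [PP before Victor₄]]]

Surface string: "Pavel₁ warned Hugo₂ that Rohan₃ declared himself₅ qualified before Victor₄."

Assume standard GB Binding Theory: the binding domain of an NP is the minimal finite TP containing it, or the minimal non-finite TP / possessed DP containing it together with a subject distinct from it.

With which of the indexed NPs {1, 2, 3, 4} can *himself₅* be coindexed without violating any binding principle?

*himself* is an anaphor, so Principle A applies: it must be bound in its binding domain.
Binding domain of *himself₅*: the embedded TP, whose subject is Rohan₃.
*Pavel₁* c-commands the anaphor but is outside its binding domain → cannot satisfy Principle A.
*Hugo₂* c-commands the anaphor but is outside its binding domain → cannot satisfy Principle A.
*Rohan₃* c-commands the anaphor within its binding domain → licit binder.
*Victor₄* does not c-command the anaphor → cannot bind it.

{3}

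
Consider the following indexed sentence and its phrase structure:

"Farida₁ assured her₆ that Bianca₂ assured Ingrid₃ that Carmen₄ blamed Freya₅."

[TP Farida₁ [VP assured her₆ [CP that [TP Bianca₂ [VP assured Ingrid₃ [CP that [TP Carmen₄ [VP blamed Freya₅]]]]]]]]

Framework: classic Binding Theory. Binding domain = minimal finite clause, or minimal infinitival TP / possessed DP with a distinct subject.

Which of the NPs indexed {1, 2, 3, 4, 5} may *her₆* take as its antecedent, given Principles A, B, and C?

*her* is a pronoun, so Principle B applies: it must be free in its binding domain.
Binding domain of *her₆*: the matrix TP, whose subject is Farida₁.
*Farida₁* c-commands the pronoun within its binding domain → coindexation would violate Principle B.
*Bianca₂*: the pronoun c-commands this R-expression → coindexation would violate Principle C on *Bianca₂*.
*Ingrid₃*: the pronoun c-commands this R-expression → coindexation would violate Principle C on *Ingrid₃*.
*Carmen₄*: the pronoun c-commands this R-expression → coindexation would violate Principle C on *Carmen₄*.
*Freya₅*: the pronoun c-commands this R-expression → coindexation would violate Principle C on *Freya₅*.

none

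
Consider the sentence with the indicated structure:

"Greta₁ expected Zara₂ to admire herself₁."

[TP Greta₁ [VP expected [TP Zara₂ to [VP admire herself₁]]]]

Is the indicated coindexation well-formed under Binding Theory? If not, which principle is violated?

The two coindexed NPs are *Greta₁* and *herself₁*.
*herself₁* is an anaphor. Principle A requires it to be bound within its binding domain — the embedded TP, whose subject is Zara₂.
Within that domain it is c-commanded by *Zara₂*, which does not share its index.
*Greta₁* does c-command the anaphor, but from outside its binding domain.
The anaphor is unbound in its domain → Principle A violation.

Principle A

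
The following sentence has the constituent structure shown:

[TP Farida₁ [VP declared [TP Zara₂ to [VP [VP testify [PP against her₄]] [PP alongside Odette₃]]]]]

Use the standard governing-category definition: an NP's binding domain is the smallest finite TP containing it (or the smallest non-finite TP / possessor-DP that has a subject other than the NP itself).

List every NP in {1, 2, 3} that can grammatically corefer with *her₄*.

{1, 3}

*her* is a pronoun, so Principle B applies: it must be free in its binding domain.
Binding domain of *her₄*: the embedded TP, whose subject is Zara₂.
*Farida₁* c-commands the pronoun but from outside its binding domain, and is not c-commanded by it → coindexation permitted.
*Zara₂* c-commands the pronoun within its binding domain → coindexation would violate Principle B.
*Odette₃* and the pronoun do not c-command one another → neither Principle B nor Principle C is at stake; coindexation permitted.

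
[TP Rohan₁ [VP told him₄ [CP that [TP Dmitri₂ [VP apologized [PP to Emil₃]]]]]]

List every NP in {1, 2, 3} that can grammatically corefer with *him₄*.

none

*him* is a pronoun, so Principle B applies: it must be free in its binding domain.
Binding domain of *him₄*: the matrix TP, whose subject is Rohan₁.
*Rohan₁* c-commands the pronoun within its binding domain → coindexation would violate Principle B.
*Dmitri₂*: the pronoun c-commands this R-expression → coindexation would violate Principle C on *Dmitri₂*.
*Emil₃*: the pronoun c-commands this R-expression → coindexation would violate Principle C on *Emil₃*.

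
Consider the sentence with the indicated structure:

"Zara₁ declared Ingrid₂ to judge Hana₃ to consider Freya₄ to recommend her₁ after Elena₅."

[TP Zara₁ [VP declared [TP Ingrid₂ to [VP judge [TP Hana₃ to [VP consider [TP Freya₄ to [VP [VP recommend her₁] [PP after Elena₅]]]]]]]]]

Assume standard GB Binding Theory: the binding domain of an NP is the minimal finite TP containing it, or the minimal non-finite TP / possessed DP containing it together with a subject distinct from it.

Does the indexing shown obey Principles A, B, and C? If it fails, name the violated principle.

grammatical

The two coindexed NPs are *Zara₁* and *her₁*.
*her₁* is a pronoun; its binding domain is the embedded TP, whose subject is Freya₄. Within that domain it is c-commanded only by *Freya₄*, which carries a different index — the pronoun is free locally, so Principle B holds.
*Zara₁* is an R-expression; *her₁* does not c-command it, and no other NP shares its index, so Principle C is satisfied.
All principles are respected.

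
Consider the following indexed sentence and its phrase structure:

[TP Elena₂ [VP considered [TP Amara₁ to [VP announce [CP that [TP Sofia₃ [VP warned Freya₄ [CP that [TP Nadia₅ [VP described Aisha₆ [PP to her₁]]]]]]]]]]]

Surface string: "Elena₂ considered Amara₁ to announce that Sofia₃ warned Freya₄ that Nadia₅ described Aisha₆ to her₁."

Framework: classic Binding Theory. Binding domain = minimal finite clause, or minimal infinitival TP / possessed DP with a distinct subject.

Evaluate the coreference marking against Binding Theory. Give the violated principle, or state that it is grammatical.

grammatical

The two coindexed NPs are *Amara₁* and *her₁*.
*her₁* is a pronoun; its binding domain is the embedded TP, whose subject is Nadia₅. Within that domain it is c-commanded only by *Nadia₅*, *Aisha₆*, which carry a different index — the pronoun is free locally, so Principle B holds.
*Amara₁* is an R-expression; *her₁* does not c-command it, and no other NP shares its index, so Principle C is satisfied.
All principles are respected.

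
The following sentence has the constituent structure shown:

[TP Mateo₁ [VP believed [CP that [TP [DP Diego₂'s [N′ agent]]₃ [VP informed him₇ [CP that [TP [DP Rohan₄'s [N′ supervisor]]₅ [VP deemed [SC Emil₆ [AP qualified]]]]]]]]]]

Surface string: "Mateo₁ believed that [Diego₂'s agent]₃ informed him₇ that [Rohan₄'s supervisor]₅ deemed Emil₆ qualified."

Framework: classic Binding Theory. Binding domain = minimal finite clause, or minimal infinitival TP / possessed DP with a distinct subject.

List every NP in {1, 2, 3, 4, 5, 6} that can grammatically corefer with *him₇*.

{1, 2}

*him* is a pronoun, so Principle B applies: it must be free in its binding domain.
Binding domain of *him₇*: the embedded TP, whose subject is [Diego₂'s agent]₃.
*Mateo₁* c-commands the pronoun but from outside its binding domain, and is not c-commanded by it → coindexation permitted.
*Diego₂* and the pronoun do not c-command one another → neither Principle B nor Principle C is at stake; coindexation permitted.
*[Diego₂'s agent]₃* c-commands the pronoun within its binding domain → coindexation would violate Principle B.
*Rohan₄*: the pronoun c-commands this R-expression → coindexation would violate Principle C on *Rohan₄*.
*[Rohan₄'s supervisor]₅*: the pronoun c-commands this R-expression → coindexation would violate Principle C on *[Rohan₄'s supervisor]₅*.
*Emil₆*: the pronoun c-commands this R-expression → coindexation would violate Principle C on *Emil₆*.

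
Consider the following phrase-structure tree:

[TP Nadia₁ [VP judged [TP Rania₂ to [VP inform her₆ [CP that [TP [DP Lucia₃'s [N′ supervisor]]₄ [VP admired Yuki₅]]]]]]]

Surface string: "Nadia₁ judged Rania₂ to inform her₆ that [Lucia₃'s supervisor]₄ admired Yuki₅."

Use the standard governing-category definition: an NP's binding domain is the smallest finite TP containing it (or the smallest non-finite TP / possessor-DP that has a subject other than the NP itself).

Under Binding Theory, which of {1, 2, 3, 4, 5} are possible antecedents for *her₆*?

{1}

*her* is a pronoun, so Principle B applies: it must be free in its binding domain.
Binding domain of *her₆*: the embedded TP, whose subject is Rania₂.
*Nadia₁* c-commands the pronoun but from outside its binding domain, and is not c-commanded by it → coindexation permitted.
*Rania₂* c-commands the pronoun within its binding domain → coindexation would violate Principle B.
*Lucia₃*: the pronoun c-commands this R-expression → coindexation would violate Principle C on *Lucia₃*.
*[Lucia₃'s supervisor]₄*: the pronoun c-commands this R-expression → coindexation would violate Principle C on *[Lucia₃'s supervisor]₄*.
*Yuki₅*: the pronoun c-commands this R-expression → coindexation would violate Principle C on *Yuki₅*.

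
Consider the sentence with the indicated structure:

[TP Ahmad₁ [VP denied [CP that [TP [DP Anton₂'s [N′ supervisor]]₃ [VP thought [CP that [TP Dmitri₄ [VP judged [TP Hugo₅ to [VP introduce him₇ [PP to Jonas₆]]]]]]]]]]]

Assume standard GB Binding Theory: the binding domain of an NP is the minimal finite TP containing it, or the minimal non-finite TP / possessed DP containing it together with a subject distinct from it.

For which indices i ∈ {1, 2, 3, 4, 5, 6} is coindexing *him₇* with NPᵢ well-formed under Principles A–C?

{1, 2, 3, 4}

*him* is a pronoun, so Principle B applies: it must be free in its binding domain.
Binding domain of *him₇*: the embedded TP, whose subject is Hugo₅.
*Ahmad₁* c-commands the pronoun but from outside its binding domain, and is not c-commanded by it → coindexation permitted.
*Anton₂* and the pronoun do not c-command one another → neither Principle B nor Principle C is at stake; coindexation permitted.
*[Anton₂'s supervisor]₃* c-commands the pronoun but from outside its binding domain, and is not c-commanded by it → coindexation permitted.
*Dmitri₄* c-commands the pronoun but from outside its binding domain, and is not c-commanded by it → coindexation permitted.
*Hugo₅* c-commands the pronoun within its binding domain → coindexation would violate Principle B.
*Jonas₆*: the pronoun c-commands this R-expression → coindexation would violate Principle C on *Jonas₆*.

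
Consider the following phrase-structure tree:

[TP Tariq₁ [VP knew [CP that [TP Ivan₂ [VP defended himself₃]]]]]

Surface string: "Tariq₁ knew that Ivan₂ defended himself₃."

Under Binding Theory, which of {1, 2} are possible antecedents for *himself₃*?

{2}

*himself* is an anaphor, so Principle A applies: it must be bound in its binding domain.
Binding domain of *himself₃*: the embedded TP, whose subject is Ivan₂.
*Tariq₁* c-commands the anaphor but is outside its binding domain → cannot satisfy Principle A.
*Ivan₂* c-commands the anaphor within its binding domain → licit binder.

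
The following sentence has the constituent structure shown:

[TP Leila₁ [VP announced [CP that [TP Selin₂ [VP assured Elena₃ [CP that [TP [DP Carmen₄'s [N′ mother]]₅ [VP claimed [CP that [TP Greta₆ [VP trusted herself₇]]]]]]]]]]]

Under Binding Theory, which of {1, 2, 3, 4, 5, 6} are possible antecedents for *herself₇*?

{6}

*herself* is an anaphor, so Principle A applies: it must be bound in its binding domain.
Binding domain of *herself₇*: the embedded TP, whose subject is Greta₆.
*Leila₁* c-commands the anaphor but is outside its binding domain → cannot satisfy Principle A.
*Selin₂* c-commands the anaphor but is outside its binding domain → cannot satisfy Principle A.
*Elena₃* c-commands the anaphor but is outside its binding domain → cannot satisfy Principle A.
*Carmen₄* does not c-command the anaphor → cannot bind it.
*[Carmen₄'s mother]₅* c-commands the anaphor but is outside its binding domain → cannot satisfy Principle A.
*Greta₆* c-commands the anaphor within its binding domain → licit binder.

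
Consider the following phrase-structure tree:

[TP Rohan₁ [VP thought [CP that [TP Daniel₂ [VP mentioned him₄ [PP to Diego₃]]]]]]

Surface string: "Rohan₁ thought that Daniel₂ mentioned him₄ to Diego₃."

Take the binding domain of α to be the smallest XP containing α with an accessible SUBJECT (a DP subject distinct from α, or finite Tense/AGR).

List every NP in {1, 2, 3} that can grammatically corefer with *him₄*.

{1}

*him* is a pronoun, so Principle B applies: it must be free in its binding domain.
Binding domain of *him₄*: the embedded TP, whose subject is Daniel₂.
*Rohan₁* c-commands the pronoun but from outside its binding domain, and is not c-commanded by it → coindexation permitted.
*Daniel₂* c-commands the pronoun within its binding domain → coindexation would violate Principle B.
*Diego₃*: the pronoun c-commands this R-expression → coindexation would violate Principle C on *Diego₃*.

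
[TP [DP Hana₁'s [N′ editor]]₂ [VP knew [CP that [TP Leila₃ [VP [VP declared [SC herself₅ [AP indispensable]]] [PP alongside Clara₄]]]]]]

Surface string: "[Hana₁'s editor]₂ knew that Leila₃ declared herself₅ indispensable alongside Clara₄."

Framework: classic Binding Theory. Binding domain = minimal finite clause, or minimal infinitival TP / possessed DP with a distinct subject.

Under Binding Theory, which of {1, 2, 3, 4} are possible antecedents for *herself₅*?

{3}

*herself* is an anaphor, so Principle A applies: it must be bound in its binding domain.
Binding domain of *herself₅*: the embedded TP, whose subject is Leila₃.
*Hana₁* does not c-command the anaphor → cannot bind it.
*[Hana₁'s editor]₂* c-commands the anaphor but is outside its binding domain → cannot satisfy Principle A.
*Leila₃* c-commands the anaphor within its binding domain → licit binder.
*Clara₄* does not c-command the anaphor → cannot bind it.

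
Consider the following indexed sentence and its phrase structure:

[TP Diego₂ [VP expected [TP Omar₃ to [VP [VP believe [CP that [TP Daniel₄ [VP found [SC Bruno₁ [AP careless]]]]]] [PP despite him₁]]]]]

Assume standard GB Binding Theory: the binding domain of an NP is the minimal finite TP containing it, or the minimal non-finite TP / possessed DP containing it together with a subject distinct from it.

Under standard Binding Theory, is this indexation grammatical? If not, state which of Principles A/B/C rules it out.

grammatical

The two coindexed NPs are *Bruno₁* and *him₁*.
*him₁* is a pronoun; its binding domain is the embedded TP, whose subject is Omar₃. Within that domain it is c-commanded only by *Omar₃*, which carries a different index — the pronoun is free locally, so Principle B holds.
*Bruno₁* is an R-expression; *him₁* does not c-command it, and no other NP shares its index, so Principle C is satisfied.
All principles are respected.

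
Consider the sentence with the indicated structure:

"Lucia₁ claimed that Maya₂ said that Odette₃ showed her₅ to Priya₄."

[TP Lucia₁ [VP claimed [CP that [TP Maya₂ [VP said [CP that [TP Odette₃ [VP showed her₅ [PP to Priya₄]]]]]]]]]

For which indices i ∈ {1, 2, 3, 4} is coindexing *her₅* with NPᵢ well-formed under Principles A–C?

{1, 2}

*her* is a pronoun, so Principle B applies: it must be free in its binding domain.
Binding domain of *her₅*: the embedded TP, whose subject is Odette₃.
*Lucia₁* c-commands the pronoun but from outside its binding domain, and is not c-commanded by it → coindexation permitted.
*Maya₂* c-commands the pronoun but from outside its binding domain, and is not c-commanded by it → coindexation permitted.
*Odette₃* c-commands the pronoun within its binding domain → coindexation would violate Principle B.
*Priya₄*: the pronoun c-commands this R-expression → coindexation would violate Principle C on *Priya₄*.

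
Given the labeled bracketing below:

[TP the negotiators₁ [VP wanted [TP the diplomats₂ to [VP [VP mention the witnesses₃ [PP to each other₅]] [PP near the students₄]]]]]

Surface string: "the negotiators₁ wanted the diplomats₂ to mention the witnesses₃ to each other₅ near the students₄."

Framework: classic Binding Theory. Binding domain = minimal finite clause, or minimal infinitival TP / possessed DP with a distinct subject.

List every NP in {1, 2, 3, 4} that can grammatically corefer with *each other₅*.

*each other* is an anaphor, so Principle A applies: it must be bound in its binding domain.
Binding domain of *each other₅*: the embedded TP, whose subject is the diplomats₂.
*the negotiators₁* c-commands the anaphor but is outside its binding domain → cannot satisfy Principle A.
*the diplomats₂* c-commands the anaphor within its binding domain → licit binder.
*the witnesses₃* c-commands the anaphor within its binding domain → licit binder.
*the students₄* does not c-command the anaphor → cannot bind it.

{2, 3}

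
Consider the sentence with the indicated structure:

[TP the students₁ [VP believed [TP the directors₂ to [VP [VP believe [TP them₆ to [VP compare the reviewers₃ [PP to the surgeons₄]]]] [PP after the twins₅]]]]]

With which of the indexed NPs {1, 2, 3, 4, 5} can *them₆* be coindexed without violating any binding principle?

{1, 5}

*them* is a pronoun, so Principle B applies: it must be free in its binding domain.
Binding domain of *them₆*: the embedded TP, whose subject is the directors₂.
*the students₁* c-commands the pronoun but from outside its binding domain, and is not c-commanded by it → coindexation permitted.
*the directors₂* c-commands the pronoun within its binding domain → coindexation would violate Principle B.
*the reviewers₃*: the pronoun c-commands this R-expression → coindexation would violate Principle C on *the reviewers₃*.
*the surgeons₄*: the pronoun c-commands this R-expression → coindexation would violate Principle C on *the surgeons₄*.
*the twins₅* and the pronoun do not c-command one another → neither Principle B nor Principle C is at stake; coindexation permitted.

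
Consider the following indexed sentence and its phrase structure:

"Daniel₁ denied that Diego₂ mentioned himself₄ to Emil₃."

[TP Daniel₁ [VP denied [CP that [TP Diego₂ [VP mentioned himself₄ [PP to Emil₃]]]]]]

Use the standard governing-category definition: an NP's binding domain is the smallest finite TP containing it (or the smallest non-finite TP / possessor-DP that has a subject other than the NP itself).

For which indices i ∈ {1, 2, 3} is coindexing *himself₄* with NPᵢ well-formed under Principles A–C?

{2}

*himself* is an anaphor, so Principle A applies: it must be bound in its binding domain.
Binding domain of *himself₄*: the embedded TP, whose subject is Diego₂.
*Daniel₁* c-commands the anaphor but is outside its binding domain → cannot satisfy Principle A.
*Diego₂* c-commands the anaphor within its binding domain → licit binder.
*Emil₃* does not c-command the anaphor → cannot bind it.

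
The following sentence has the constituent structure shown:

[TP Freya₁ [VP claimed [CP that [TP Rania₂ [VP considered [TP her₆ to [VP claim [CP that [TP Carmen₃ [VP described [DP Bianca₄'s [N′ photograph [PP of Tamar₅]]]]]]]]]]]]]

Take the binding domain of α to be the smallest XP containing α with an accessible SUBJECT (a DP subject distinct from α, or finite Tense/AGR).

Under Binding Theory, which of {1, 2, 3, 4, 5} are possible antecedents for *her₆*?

*her* is a pronoun, so Principle B applies: it must be free in its binding domain.
Binding domain of *her₆*: the embedded TP, whose subject is Rania₂.
*Freya₁* c-commands the pronoun but from outside its binding domain, and is not c-commanded by it → coindexation permitted.
*Rania₂* c-commands the pronoun within its binding domain → coindexation would violate Principle B.
*Carmen₃*: the pronoun c-commands this R-expression → coindexation would violate Principle C on *Carmen₃*.
*Bianca₄*: the pronoun c-commands this R-expression → coindexation would violate Principle C on *Bianca₄*.
*Tamar₅*: the pronoun c-commands this R-expression → coindexation would violate Principle C on *Tamar₅*.

{1}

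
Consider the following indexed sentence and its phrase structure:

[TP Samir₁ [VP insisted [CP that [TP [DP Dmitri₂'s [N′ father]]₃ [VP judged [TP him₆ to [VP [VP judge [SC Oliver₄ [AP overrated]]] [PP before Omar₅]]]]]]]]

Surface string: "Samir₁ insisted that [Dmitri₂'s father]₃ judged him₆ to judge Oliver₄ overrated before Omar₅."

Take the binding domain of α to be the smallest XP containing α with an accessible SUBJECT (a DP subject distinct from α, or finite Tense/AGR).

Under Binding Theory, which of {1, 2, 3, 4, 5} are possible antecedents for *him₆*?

*him* is a pronoun, so Principle B applies: it must be free in its binding domain.
Binding domain of *him₆*: the embedded TP, whose subject is [Dmitri₂'s father]₃.
*Samir₁* c-commands the pronoun but from outside its binding domain, and is not c-commanded by it → coindexation permitted.
*Dmitri₂* and the pronoun do not c-command one another → neither Principle B nor Principle C is at stake; coindexation permitted.
*[Dmitri₂'s father]₃* c-commands the pronoun within its binding domain → coindexation would violate Principle B.
*Oliver₄*: the pronoun c-commands this R-expression → coindexation would violate Principle C on *Oliver₄*.
*Omar₅*: the pronoun c-commands this R-expression → coindexation would violate Principle C on *Omar₅*.

{1, 2}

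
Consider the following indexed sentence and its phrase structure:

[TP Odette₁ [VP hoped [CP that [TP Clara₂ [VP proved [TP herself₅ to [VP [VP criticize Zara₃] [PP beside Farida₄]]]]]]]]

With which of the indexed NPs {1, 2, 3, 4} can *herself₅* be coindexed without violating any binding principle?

*herself* is an anaphor, so Principle A applies: it must be bound in its binding domain.
Binding domain of *herself₅*: the embedded TP, whose subject is Clara₂.
*Odette₁* c-commands the anaphor but is outside its binding domain → cannot satisfy Principle A.
*Clara₂* c-commands the anaphor within its binding domain → licit binder.
*Zara₃* does not c-command the anaphor → cannot bind it.
*Farida₄* does not c-command the anaphor → cannot bind it.

{2}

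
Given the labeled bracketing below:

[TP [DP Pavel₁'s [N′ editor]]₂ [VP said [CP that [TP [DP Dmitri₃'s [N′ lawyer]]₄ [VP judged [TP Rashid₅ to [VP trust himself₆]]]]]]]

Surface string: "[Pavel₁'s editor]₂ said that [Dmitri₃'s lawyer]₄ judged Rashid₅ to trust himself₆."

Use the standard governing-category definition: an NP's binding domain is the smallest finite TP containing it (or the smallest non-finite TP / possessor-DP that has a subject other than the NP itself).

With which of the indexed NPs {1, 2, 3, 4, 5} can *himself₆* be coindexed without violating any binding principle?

*himself* is an anaphor, so Principle A applies: it must be bound in its binding domain.
Binding domain of *himself₆*: the embedded TP, whose subject is Rashid₅.
*Pavel₁* does not c-command the anaphor → cannot bind it.
*[Pavel₁'s editor]₂* c-commands the anaphor but is outside its binding domain → cannot satisfy Principle A.
*Dmitri₃* does not c-command the anaphor → cannot bind it.
*[Dmitri₃'s lawyer]₄* c-commands the anaphor but is outside its binding domain → cannot satisfy Principle A.
*Rashid₅* c-commands the anaphor within its binding domain → licit binder.

{5}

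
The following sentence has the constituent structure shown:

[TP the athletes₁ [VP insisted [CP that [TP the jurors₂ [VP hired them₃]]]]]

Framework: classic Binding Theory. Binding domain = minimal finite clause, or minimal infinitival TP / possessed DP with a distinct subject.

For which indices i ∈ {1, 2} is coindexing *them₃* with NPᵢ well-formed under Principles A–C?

*them* is a pronoun, so Principle B applies: it must be free in its binding domain.
Binding domain of *them₃*: the embedded TP, whose subject is the jurors₂.
*the athletes₁* c-commands the pronoun but from outside its binding domain, and is not c-commanded by it → coindexation permitted.
*the jurors₂* c-commands the pronoun within its binding domain → coindexation would violate Principle B.

{1}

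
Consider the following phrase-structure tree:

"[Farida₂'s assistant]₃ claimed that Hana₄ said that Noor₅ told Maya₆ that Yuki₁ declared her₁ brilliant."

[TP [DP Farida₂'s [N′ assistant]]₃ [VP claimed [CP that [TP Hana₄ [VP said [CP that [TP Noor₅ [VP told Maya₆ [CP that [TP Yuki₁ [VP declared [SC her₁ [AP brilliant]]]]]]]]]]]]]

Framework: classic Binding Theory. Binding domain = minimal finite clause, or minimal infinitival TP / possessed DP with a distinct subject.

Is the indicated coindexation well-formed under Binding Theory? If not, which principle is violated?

Principle B

The two coindexed NPs are *Yuki₁* and *her₁*.
*her₁* is a pronoun. Its binding domain is the embedded TP, whose subject is Yuki₁.
*Yuki₁* c-commands it within that domain and carries the same index.
The pronoun is locally bound → Principle B violation.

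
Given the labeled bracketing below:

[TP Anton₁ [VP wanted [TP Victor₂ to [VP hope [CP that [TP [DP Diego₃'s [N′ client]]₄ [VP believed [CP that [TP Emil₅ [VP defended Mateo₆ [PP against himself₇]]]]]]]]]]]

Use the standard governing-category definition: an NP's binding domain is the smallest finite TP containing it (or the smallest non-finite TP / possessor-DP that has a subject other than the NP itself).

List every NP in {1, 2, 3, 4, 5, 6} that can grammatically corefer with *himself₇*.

*himself* is an anaphor, so Principle A applies: it must be bound in its binding domain.
Binding domain of *himself₇*: the embedded TP, whose subject is Emil₅.
*Anton₁* c-commands the anaphor but is outside its binding domain → cannot satisfy Principle A.
*Victor₂* c-commands the anaphor but is outside its binding domain → cannot satisfy Principle A.
*Diego₃* does not c-command the anaphor → cannot bind it.
*[Diego₃'s client]₄* c-commands the anaphor but is outside its binding domain → cannot satisfy Principle A.
*Emil₅* c-commands the anaphor within its binding domain → licit binder.
*Mateo₆* c-commands the anaphor within its binding domain → licit binder.

{5, 6}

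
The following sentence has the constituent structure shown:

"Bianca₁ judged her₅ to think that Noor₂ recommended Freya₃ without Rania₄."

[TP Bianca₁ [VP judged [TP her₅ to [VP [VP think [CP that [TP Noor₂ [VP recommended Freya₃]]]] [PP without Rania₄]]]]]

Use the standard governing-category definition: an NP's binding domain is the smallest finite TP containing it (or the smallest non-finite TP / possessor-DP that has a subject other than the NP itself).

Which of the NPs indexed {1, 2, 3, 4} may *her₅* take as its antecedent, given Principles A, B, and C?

none

*her* is a pronoun, so Principle B applies: it must be free in its binding domain.
Binding domain of *her₅*: the matrix TP, whose subject is Bianca₁.
*Bianca₁* c-commands the pronoun within its binding domain → coindexation would violate Principle B.
*Noor₂*: the pronoun c-commands this R-expression → coindexation would violate Principle C on *Noor₂*.
*Freya₃*: the pronoun c-commands this R-expression → coindexation would violate Principle C on *Freya₃*.
*Rania₄*: the pronoun c-commands this R-expression → coindexation would violate Principle C on *Rania₄*.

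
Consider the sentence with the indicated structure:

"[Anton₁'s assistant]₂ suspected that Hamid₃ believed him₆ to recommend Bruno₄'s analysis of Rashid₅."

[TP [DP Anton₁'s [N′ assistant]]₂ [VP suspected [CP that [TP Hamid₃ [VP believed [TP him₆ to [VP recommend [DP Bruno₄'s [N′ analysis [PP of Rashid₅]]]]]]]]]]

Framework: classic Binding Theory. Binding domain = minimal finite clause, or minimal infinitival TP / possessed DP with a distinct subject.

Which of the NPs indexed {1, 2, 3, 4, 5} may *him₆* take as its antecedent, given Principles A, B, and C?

*him* is a pronoun, so Principle B applies: it must be free in its binding domain.
Binding domain of *him₆*: the embedded TP, whose subject is Hamid₃.
*Anton₁* and the pronoun do not c-command one another → neither Principle B nor Principle C is at stake; coindexation permitted.
*[Anton₁'s assistant]₂* c-commands the pronoun but from outside its binding domain, and is not c-commanded by it → coindexation permitted.
*Hamid₃* c-commands the pronoun within its binding domain → coindexation would violate Principle B.
*Bruno₄*: the pronoun c-commands this R-expression → coindexation would violate Principle C on *Bruno₄*.
*Rashid₅*: the pronoun c-commands this R-expression → coindexation would violate Principle C on *Rashid₅*.

{1, 2}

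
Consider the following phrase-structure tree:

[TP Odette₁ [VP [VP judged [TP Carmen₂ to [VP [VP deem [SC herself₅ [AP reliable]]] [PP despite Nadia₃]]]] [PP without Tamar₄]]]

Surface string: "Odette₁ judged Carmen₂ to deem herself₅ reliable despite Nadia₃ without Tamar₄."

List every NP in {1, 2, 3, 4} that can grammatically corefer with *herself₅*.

*herself* is an anaphor, so Principle A applies: it must be bound in its binding domain.
Binding domain of *herself₅*: the embedded TP, whose subject is Carmen₂.
*Odette₁* c-commands the anaphor but is outside its binding domain → cannot satisfy Principle A.
*Carmen₂* c-commands the anaphor within its binding domain → licit binder.
*Nadia₃* does not c-command the anaphor → cannot bind it.
*Tamar₄* does not c-command the anaphor → cannot bind it.

{2}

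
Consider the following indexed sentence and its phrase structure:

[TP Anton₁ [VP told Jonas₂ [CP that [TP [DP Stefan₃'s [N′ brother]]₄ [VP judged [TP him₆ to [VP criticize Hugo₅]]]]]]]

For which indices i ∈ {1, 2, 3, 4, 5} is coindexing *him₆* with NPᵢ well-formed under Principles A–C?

*him* is a pronoun, so Principle B applies: it must be free in its binding domain.
Binding domain of *him₆*: the embedded TP, whose subject is [Stefan₃'s brother]₄.
*Anton₁* c-commands the pronoun but from outside its binding domain, and is not c-commanded by it → coindexation permitted.
*Jonas₂* c-commands the pronoun but from outside its binding domain, and is not c-commanded by it → coindexation permitted.
*Stefan₃* and the pronoun do not c-command one another → neither Principle B nor Principle C is at stake; coindexation permitted.
*[Stefan₃'s brother]₄* c-commands the pronoun within its binding domain → coindexation would violate Principle B.
*Hugo₅*: the pronoun c-commands this R-expression → coindexation would violate Principle C on *Hugo₅*.

{1, 2, 3}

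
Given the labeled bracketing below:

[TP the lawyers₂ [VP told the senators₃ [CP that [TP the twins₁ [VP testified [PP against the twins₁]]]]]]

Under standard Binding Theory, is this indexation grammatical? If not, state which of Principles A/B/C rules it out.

The two coindexed NPs are *the twins₁* (the higher occurrence) and *the twins₁* (the lower occurrence).
*the twins₁* (the lower occurrence) is an R-expression. Principle C requires it to be free everywhere.
*the twins₁* (the higher occurrence) c-commands it and carries the same index.
The R-expression is bound → Principle C violation.

Principle C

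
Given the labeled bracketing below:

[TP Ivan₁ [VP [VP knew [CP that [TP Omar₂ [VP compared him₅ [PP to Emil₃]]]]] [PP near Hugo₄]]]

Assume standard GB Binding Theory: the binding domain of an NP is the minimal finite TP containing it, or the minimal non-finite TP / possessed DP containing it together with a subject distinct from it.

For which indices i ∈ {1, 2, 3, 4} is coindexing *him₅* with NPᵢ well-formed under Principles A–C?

{1, 4}

*him* is a pronoun, so Principle B applies: it must be free in its binding domain.
Binding domain of *him₅*: the embedded TP, whose subject is Omar₂.
*Ivan₁* c-commands the pronoun but from outside its binding domain, and is not c-commanded by it → coindexation permitted.
*Omar₂* c-commands the pronoun within its binding domain → coindexation would violate Principle B.
*Emil₃*: the pronoun c-commands this R-expression → coindexation would violate Principle C on *Emil₃*.
*Hugo₄* and the pronoun do not c-command one another → neither Principle B nor Principle C is at stake; coindexation permitted.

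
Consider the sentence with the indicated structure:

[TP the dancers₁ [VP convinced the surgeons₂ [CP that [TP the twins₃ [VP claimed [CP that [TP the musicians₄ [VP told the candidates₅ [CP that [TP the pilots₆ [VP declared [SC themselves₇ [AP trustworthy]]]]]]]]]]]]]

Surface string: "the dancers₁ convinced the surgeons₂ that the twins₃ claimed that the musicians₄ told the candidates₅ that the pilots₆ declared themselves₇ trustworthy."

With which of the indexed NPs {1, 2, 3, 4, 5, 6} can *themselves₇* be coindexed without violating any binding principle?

{6}

*themselves* is an anaphor, so Principle A applies: it must be bound in its binding domain.
Binding domain of *themselves₇*: the embedded TP, whose subject is the pilots₆.
*the dancers₁* c-commands the anaphor but is outside its binding domain → cannot satisfy Principle A.
*the surgeons₂* c-commands the anaphor but is outside its binding domain → cannot satisfy Principle A.
*the twins₃* c-commands the anaphor but is outside its binding domain → cannot satisfy Principle A.
*the musicians₄* c-commands the anaphor but is outside its binding domain → cannot satisfy Principle A.
*the candidates₅* c-commands the anaphor but is outside its binding domain → cannot satisfy Principle A.
*the pilots₆* c-commands the anaphor within its binding domain → licit binder.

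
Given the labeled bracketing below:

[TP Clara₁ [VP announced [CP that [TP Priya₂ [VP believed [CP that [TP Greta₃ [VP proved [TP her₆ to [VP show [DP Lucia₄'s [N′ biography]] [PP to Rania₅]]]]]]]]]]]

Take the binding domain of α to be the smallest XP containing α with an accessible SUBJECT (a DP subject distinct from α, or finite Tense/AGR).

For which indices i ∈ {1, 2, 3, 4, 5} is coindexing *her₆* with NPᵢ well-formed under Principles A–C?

{1, 2}

*her* is a pronoun, so Principle B applies: it must be free in its binding domain.
Binding domain of *her₆*: the embedded TP, whose subject is Greta₃.
*Clara₁* c-commands the pronoun but from outside its binding domain, and is not c-commanded by it → coindexation permitted.
*Priya₂* c-commands the pronoun but from outside its binding domain, and is not c-commanded by it → coindexation permitted.
*Greta₃* c-commands the pronoun within its binding domain → coindexation would violate Principle B.
*Lucia₄*: the pronoun c-commands this R-expression → coindexation would violate Principle C on *Lucia₄*.
*Rania₅*: the pronoun c-commands this R-expression → coindexation would violate Principle C on *Rania₅*.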